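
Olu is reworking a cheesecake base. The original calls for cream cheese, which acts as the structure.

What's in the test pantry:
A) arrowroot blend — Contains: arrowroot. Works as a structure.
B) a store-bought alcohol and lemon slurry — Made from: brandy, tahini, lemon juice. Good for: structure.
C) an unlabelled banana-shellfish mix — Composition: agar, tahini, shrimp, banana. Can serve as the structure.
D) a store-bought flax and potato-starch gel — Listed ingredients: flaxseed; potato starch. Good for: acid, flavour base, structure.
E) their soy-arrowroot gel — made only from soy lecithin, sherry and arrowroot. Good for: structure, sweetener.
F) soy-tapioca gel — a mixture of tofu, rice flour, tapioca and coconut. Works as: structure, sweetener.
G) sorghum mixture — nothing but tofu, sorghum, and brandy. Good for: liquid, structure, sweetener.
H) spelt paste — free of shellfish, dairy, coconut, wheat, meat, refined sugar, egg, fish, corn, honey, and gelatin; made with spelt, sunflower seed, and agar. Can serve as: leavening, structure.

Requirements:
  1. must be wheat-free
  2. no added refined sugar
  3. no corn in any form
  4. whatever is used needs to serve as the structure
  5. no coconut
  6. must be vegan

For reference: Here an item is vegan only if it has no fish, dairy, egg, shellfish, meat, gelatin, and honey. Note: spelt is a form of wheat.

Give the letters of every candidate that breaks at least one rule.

C, F, H

A: only arrowroot; none excluded — OK
B: works as a structure, no refined sugar, vegan — valid
C: has shrimp, so not vegan — out
D: works as a structure, wheat-free, no coconut — valid
E: only sherry, soy lecithin, and arrowroot; none excluded — keep
F: has coconut, so not coconut-free — reject
G: every rule checks out — valid
H: has spelt, so not wheat-free — reject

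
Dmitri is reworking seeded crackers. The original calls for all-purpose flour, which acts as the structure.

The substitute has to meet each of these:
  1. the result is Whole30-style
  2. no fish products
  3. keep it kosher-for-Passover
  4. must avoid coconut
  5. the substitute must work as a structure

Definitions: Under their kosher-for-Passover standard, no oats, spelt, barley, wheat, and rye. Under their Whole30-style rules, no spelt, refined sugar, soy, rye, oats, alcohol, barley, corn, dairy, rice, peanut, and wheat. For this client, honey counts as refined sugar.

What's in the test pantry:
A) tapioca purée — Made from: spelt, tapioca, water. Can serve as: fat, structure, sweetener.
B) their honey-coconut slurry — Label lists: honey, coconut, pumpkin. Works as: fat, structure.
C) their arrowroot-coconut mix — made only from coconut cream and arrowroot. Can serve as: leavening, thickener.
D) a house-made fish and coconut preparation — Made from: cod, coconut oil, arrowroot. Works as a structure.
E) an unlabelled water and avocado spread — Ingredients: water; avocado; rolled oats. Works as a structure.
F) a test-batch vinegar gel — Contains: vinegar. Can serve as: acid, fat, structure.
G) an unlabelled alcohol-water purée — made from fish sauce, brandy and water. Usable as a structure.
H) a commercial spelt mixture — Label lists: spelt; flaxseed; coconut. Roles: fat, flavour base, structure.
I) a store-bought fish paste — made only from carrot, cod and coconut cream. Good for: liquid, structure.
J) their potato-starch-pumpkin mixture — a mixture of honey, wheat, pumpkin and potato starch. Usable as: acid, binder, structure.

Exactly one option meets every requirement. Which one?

F

A: has spelt, so not kosher-for-Passover; has spelt, so not Whole30-style — no
B: has honey, so not Whole30-style; has coconut, so not coconut-free — no
C: not usable as a structure; has coconut cream, so not coconut-free — no
D: has coconut oil, so not coconut-free; has cod, so not fish-free — no
E: has rolled oats, so not kosher-for-Passover; has rolled oats, so not Whole30-style — no
F: works as a structure, Whole30-style, no coconut — valid
G: has brandy, so not Whole30-style; has fish sauce, so not fish-free — out
H: has spelt, so not kosher-for-Passover; has spelt, so not Whole30-style (and 1 more) — out
I: has coconut cream, so not coconut-free; has cod, so not fish-free — reject
J: has wheat, so not kosher-for-Passover; has honey, so not Whole30-style — reject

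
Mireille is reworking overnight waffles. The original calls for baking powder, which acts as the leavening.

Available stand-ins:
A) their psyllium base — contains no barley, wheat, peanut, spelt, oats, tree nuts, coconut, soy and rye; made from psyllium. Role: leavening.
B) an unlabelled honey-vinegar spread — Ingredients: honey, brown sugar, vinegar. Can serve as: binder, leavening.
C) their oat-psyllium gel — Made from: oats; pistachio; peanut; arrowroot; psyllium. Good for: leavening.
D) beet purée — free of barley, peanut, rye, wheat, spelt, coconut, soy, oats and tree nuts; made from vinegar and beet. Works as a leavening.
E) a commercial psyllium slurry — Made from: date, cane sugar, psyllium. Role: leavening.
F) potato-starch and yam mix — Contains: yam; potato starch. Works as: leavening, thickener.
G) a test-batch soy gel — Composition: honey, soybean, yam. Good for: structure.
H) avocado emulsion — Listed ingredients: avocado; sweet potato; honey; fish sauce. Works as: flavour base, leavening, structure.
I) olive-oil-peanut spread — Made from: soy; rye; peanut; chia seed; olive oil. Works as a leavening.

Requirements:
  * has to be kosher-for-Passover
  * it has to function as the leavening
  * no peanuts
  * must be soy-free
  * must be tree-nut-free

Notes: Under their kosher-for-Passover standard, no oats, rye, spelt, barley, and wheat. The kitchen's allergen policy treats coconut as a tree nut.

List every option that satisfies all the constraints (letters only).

A, B, D, E, F, H

A: no peanut, tree-nut-free — keep
B: all constraints satisfied — keep
C: has oats, so not kosher-for-Passover; has peanut, so not peanut-free (and 1 more) — no
D: works as a leavening, kosher-for-Passover, no peanut — keep
E: every rule checks out — keep
F: no soy, kosher-for-Passover — valid
G: not usable as a leavening; has soybean, so not soy-free — no
H: works as a leavening, tree-nut-free, no peanut — OK
I: has rye, so not kosher-for-Passover; has soy, so not soy-free (and 1 more) — out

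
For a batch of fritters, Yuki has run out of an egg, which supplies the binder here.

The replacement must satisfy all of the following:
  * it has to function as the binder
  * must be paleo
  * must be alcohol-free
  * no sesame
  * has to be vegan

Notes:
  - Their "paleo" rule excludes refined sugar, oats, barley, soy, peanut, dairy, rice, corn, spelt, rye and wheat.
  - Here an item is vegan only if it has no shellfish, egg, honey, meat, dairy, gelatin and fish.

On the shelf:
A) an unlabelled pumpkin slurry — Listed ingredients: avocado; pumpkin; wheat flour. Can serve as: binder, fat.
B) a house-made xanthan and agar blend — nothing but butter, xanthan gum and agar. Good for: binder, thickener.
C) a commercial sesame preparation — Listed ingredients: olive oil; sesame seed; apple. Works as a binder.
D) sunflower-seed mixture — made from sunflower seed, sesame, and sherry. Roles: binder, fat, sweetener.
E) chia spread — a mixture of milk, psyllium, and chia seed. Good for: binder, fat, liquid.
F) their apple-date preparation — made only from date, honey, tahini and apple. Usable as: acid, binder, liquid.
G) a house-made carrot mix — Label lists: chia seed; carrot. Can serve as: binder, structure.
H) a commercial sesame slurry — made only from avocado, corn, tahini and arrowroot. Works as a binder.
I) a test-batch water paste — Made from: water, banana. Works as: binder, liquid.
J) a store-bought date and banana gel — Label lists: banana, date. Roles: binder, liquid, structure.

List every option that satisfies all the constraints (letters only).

G, I, J

A: has wheat flour, so not paleo — no
B: has butter, so not paleo; has butter, so not vegan — no
C: has sesame seed, so not sesame-free — no
D: has sesame, so not sesame-free; has sherry, so not alcohol-free — out
E: has milk, so not paleo; has milk, so not vegan — reject
F: has honey, so not vegan; has tahini, so not sesame-free — no
G: all constraints satisfied — OK
H: has corn, so not paleo; has tahini, so not sesame-free — no
I: paleo, vegan — keep
J: only banana and date; none excluded — OK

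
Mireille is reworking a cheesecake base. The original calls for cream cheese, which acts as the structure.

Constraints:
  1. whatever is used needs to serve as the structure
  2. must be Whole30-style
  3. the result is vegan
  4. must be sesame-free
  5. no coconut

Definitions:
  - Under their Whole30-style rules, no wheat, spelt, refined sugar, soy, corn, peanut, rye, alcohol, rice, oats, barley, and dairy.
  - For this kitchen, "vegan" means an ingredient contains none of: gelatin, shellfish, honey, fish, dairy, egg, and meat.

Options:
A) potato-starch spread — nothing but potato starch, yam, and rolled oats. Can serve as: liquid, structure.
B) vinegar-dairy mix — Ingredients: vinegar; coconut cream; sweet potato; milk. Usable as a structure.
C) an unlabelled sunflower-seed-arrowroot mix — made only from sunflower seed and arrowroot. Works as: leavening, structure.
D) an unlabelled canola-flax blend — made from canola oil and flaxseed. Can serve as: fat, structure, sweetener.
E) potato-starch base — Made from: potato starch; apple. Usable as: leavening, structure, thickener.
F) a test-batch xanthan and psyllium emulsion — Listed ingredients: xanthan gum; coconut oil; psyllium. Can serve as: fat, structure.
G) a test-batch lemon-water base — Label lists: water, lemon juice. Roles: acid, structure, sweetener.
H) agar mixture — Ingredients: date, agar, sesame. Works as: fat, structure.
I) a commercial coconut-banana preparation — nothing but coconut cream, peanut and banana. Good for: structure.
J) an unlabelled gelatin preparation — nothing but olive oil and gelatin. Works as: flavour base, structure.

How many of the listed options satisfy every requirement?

4

A: has rolled oats, so not Whole30-style — no
B: has milk, so not Whole30-style; has milk, so not vegan (and 1 more) — reject
C: vegan, Whole30-style — keep
D: works as a structure, vegan, no coconut — keep
E: every rule checks out — OK
F: has coconut oil, so not coconut-free — reject
G: all constraints satisfied — OK
H: has sesame, so not sesame-free — reject
I: has peanut, so not Whole30-style; has coconut cream, so not coconut-free — reject
J: has gelatin, so not vegan — no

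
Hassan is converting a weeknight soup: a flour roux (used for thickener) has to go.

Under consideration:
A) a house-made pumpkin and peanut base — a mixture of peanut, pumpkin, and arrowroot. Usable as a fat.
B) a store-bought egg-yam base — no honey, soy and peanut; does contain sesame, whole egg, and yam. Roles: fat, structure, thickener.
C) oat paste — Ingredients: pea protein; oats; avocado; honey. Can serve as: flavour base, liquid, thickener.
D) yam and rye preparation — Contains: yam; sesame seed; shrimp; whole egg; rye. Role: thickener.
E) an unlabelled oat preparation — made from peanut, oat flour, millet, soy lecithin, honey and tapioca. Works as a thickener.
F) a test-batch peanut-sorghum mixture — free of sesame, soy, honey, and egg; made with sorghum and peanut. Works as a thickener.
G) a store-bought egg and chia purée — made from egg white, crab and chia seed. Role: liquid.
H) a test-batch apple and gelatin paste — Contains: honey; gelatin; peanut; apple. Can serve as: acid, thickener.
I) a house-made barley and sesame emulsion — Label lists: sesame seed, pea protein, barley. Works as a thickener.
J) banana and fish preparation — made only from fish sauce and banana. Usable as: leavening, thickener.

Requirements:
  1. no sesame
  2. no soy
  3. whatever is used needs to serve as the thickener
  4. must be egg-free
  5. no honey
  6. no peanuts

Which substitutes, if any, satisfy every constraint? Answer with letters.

J

A: not usable as a thickener; has peanut, so not peanut-free — out
B: has whole egg, so not egg-free; has sesame, so not sesame-free — out
C: has honey, so not honey-free — no
D: has whole egg, so not egg-free; has sesame seed, so not sesame-free — reject
E: has peanut, so not peanut-free; has honey, so not honey-free (and 1 more) — out
F: has peanut, so not peanut-free — out
G: not usable as a thickener; has egg white, so not egg-free — reject
H: has peanut, so not peanut-free; has honey, so not honey-free — no
I: has sesame seed, so not sesame-free — reject
J: only fish sauce and banana; none excluded — keep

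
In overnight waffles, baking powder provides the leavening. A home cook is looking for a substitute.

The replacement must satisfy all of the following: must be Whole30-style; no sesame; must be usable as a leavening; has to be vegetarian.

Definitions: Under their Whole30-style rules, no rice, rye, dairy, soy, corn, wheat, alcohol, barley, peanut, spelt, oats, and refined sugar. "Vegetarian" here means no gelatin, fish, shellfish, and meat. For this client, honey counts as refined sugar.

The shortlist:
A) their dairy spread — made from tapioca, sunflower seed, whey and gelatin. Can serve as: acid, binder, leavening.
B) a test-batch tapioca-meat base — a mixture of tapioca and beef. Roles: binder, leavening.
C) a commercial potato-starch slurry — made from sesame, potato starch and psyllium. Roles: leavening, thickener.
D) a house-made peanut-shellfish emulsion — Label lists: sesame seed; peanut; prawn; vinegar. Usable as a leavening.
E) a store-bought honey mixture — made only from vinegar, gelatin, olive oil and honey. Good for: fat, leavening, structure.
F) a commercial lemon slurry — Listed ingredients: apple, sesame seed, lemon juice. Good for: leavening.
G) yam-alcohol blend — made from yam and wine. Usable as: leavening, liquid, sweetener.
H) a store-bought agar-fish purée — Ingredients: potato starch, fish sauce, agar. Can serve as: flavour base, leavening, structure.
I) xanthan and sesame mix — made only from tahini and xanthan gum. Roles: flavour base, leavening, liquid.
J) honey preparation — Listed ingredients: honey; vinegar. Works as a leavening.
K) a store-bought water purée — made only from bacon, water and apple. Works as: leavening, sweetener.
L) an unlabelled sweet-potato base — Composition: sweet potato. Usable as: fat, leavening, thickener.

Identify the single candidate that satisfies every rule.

L

A: has whey, so not Whole30-style; has gelatin, so not vegetarian — no
B: has beef, so not vegetarian — no
C: has sesame, so not sesame-free — out
D: has peanut, so not Whole30-style; has prawn, so not vegetarian (and 1 more) — no
E: has honey, so not Whole30-style; has gelatin, so not vegetarian — reject
F: has sesame seed, so not sesame-free — out
G: has wine, so not Whole30-style — reject
H: has fish sauce, so not vegetarian — no
I: has tahini, so not sesame-free — reject
J: has honey, so not Whole30-style — out
K: has bacon, so not vegetarian — no
L: works as a leavening, Whole30-style, no sesame — valid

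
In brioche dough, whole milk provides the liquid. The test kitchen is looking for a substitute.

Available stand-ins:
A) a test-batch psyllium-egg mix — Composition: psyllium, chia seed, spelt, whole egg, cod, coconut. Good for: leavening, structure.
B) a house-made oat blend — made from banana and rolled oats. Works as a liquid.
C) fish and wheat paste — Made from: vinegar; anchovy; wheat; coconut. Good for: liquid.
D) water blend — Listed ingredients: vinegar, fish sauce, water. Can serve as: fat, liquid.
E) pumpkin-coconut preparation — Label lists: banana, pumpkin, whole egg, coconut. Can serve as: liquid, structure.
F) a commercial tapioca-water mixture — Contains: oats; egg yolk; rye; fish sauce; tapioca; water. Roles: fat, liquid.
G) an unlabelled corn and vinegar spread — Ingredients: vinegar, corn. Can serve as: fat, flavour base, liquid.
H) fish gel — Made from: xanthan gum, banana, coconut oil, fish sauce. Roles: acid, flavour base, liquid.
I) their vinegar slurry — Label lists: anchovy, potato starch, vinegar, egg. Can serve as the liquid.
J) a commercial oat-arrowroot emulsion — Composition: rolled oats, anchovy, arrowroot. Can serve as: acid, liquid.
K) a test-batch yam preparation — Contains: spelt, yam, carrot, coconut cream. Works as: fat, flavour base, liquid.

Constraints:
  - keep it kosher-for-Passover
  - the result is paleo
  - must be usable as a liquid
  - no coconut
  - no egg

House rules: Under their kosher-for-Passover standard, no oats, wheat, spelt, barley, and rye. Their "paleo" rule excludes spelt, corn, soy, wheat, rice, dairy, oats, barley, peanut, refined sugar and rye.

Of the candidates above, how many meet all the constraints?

1

A: not usable as a liquid; has spelt, so not kosher-for-Passover (and 3 more) — no
B: has rolled oats, so not kosher-for-Passover; has rolled oats, so not paleo — reject
C: has wheat, so not kosher-for-Passover; has wheat, so not paleo (and 1 more) — reject
D: only fish sauce, vinegar, and water; none excluded — valid
E: has coconut, so not coconut-free; has whole egg, so not egg-free — out
F: has oats, so not kosher-for-Passover; has oats, so not paleo (and 1 more) — reject
G: has corn, so not paleo — reject
H: has coconut oil, so not coconut-free — no
I: has egg, so not egg-free — reject
J: has rolled oats, so not kosher-for-Passover; has rolled oats, so not paleo — no
K: has spelt, so not kosher-for-Passover; has spelt, so not paleo (and 1 more) — reject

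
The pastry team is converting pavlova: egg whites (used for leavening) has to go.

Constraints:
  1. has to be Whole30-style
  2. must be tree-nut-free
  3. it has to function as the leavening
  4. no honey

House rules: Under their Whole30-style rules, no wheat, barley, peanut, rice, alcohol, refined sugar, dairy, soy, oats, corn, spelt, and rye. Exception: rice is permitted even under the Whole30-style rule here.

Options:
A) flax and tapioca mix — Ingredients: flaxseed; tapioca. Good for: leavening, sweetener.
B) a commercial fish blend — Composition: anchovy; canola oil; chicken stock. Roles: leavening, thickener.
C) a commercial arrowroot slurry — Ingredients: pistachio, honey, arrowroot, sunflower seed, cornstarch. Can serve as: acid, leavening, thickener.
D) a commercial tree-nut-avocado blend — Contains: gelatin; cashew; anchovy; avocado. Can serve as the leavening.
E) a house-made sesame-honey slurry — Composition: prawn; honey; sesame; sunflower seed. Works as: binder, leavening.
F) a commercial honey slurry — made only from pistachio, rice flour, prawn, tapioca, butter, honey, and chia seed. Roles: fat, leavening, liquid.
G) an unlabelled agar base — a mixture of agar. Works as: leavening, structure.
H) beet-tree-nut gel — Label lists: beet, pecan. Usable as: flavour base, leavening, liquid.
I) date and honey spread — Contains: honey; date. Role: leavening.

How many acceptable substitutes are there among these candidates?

A: all constraints satisfied — valid
B: all constraints satisfied — OK
C: has cornstarch, so not Whole30-style; has pistachio, so not tree-nut-free (and 1 more) — no
D: has cashew, so not tree-nut-free — out
E: has honey, so not honey-free — out
F: has butter, so not Whole30-style; has pistachio, so not tree-nut-free (and 1 more) — no
G: works as a leavening, Whole30-style, no tree nuts — OK
H: has pecan, so not tree-nut-free — out
I: has honey, so not honey-free — out

3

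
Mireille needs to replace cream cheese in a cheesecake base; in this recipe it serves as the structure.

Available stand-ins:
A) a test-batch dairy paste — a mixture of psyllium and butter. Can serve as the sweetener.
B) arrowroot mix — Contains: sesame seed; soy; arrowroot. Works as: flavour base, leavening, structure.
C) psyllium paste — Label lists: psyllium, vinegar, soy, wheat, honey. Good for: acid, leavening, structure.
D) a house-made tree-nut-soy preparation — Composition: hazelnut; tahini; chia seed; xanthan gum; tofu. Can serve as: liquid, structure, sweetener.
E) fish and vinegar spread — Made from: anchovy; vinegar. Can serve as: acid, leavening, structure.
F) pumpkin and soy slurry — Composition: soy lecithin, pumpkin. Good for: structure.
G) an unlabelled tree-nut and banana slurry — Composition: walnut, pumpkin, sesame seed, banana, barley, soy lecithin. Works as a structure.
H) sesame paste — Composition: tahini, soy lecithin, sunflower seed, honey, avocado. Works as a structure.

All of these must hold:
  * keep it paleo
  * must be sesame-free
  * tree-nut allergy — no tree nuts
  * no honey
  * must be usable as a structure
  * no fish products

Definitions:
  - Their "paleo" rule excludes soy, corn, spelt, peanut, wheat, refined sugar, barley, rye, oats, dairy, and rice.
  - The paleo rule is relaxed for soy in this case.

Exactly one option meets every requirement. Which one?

A: not usable as a structure; has butter, so not paleo — reject
B: has sesame seed, so not sesame-free — reject
C: has wheat, so not paleo; has honey, so not honey-free — out
D: has tahini, so not sesame-free; has hazelnut, so not tree-nut-free — no
E: has anchovy, so not fish-free — reject
F: soy is permitted under the paleo carve-out; nothing else excluded — valid
G: has barley, so not paleo; has sesame seed, so not sesame-free (and 1 more) — reject
H: has tahini, so not sesame-free; has honey, so not honey-free — no

F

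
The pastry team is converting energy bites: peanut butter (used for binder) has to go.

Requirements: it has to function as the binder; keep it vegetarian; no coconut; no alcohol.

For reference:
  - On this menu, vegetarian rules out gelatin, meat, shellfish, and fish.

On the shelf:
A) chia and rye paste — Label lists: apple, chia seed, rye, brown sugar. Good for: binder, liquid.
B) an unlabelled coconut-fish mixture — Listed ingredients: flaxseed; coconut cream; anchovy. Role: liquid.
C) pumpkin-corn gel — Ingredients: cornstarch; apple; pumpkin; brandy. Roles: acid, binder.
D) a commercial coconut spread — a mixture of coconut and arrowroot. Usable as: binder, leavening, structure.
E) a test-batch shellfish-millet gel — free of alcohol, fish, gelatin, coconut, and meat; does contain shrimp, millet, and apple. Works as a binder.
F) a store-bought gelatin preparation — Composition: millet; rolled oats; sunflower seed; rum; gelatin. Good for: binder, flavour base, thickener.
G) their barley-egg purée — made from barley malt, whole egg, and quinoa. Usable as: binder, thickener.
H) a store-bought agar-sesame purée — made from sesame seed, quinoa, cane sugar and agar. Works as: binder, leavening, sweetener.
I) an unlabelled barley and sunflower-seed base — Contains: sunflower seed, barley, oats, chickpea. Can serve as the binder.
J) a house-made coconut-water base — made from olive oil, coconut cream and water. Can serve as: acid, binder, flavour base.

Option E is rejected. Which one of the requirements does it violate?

usable as a binder: satisfied
vegetarian: has shrimp — fails
alcohol-free: satisfied
coconut-free: satisfied

vegetarian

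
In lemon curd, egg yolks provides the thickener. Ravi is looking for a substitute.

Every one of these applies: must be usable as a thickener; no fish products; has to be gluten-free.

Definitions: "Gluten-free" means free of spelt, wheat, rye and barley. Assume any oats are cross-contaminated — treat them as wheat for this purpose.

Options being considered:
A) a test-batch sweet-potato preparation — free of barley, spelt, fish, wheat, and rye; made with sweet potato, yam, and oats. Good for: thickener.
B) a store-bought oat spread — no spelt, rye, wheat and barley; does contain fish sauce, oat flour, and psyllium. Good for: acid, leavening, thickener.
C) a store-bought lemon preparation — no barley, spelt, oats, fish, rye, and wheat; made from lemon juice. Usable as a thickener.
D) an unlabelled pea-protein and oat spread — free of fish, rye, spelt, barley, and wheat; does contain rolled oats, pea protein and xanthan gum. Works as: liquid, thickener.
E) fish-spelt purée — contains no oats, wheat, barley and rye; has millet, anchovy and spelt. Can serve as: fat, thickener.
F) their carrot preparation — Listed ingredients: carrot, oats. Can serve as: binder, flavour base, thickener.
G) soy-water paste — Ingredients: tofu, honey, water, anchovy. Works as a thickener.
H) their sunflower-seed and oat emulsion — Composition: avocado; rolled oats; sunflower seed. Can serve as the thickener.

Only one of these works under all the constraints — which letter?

C

A: has oats, so not gluten-free — out
B: has oat flour, so not gluten-free; has fish sauce, so not fish-free — reject
C: no fish, gluten-free — valid
D: has rolled oats, so not gluten-free — out
E: has spelt, so not gluten-free; has anchovy, so not fish-free — reject
F: has oats, so not gluten-free — no
G: has anchovy, so not fish-free — out
H: has rolled oats, so not gluten-free — no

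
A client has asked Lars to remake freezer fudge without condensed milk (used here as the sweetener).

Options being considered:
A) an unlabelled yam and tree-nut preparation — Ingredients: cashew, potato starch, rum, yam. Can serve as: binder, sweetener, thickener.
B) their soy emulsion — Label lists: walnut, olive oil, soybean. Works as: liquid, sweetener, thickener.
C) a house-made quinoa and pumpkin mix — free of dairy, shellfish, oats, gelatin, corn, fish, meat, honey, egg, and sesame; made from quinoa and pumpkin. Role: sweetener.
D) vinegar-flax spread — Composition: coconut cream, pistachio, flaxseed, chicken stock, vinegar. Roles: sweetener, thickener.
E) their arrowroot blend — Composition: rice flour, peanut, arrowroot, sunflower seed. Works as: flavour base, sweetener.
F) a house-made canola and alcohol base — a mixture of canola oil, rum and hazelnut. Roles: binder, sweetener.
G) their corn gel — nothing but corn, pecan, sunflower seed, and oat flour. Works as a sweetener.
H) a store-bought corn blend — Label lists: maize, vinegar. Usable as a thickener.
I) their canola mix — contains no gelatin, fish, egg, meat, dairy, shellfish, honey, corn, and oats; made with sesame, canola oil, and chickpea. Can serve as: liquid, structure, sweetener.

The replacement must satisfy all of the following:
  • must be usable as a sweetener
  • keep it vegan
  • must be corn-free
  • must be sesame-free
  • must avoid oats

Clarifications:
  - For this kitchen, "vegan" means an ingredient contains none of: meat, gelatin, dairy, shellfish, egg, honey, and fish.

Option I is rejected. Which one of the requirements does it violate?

sesame-free

usable as a sweetener: satisfied
vegan: satisfied
oat-free: satisfied
corn-free: satisfied
sesame-free: has sesame — fails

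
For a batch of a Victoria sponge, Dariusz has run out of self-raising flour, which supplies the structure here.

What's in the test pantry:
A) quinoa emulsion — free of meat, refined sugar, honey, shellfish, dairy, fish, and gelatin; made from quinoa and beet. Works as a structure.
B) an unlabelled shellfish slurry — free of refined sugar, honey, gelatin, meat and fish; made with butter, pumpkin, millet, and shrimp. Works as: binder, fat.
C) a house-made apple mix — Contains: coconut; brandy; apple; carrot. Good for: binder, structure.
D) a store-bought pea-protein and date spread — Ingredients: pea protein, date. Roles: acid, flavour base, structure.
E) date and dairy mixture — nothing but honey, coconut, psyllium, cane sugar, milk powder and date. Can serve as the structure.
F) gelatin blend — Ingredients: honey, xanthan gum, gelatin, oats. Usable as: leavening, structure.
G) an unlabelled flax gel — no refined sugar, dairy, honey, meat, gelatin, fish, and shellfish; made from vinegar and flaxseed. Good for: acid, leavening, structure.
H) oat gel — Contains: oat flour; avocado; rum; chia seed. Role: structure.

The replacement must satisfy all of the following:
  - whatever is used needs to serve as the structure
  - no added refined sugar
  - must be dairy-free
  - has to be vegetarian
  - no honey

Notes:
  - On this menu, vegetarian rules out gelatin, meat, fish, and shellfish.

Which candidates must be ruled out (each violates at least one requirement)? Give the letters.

A: no honey, no dairy — OK
B: not usable as a structure; has shrimp, so not vegetarian (and 1 more) — no
C: nothing on the exclusion list — OK
D: works as a structure, vegetarian, no dairy — valid
E: has milk powder, so not dairy-free; has honey, so not honey-free (and 1 more) — no
F: has gelatin, so not vegetarian; has honey, so not honey-free — no
G: works as a structure, no refined sugar, no dairy — valid
H: every rule checks out — keep

B, E, F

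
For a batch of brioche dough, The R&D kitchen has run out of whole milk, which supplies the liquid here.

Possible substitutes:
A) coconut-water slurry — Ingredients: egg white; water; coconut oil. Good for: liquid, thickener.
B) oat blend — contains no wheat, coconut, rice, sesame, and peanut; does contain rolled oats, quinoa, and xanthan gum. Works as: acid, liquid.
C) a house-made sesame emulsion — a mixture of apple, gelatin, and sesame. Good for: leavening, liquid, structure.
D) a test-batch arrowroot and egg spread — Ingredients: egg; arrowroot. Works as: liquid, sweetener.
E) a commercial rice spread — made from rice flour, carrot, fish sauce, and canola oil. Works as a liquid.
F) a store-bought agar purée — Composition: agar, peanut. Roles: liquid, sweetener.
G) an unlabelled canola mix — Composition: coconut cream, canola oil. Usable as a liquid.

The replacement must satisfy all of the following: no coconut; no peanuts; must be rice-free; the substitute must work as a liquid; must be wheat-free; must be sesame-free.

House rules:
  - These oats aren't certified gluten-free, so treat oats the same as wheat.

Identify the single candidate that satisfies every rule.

A: has coconut oil, so not coconut-free — reject
B: has rolled oats, so not wheat-free — out
C: has sesame, so not sesame-free — no
D: only egg and arrowroot; none excluded — OK
E: has rice flour, so not rice-free — no
F: has peanut, so not peanut-free — out
G: has coconut cream, so not coconut-free — out

D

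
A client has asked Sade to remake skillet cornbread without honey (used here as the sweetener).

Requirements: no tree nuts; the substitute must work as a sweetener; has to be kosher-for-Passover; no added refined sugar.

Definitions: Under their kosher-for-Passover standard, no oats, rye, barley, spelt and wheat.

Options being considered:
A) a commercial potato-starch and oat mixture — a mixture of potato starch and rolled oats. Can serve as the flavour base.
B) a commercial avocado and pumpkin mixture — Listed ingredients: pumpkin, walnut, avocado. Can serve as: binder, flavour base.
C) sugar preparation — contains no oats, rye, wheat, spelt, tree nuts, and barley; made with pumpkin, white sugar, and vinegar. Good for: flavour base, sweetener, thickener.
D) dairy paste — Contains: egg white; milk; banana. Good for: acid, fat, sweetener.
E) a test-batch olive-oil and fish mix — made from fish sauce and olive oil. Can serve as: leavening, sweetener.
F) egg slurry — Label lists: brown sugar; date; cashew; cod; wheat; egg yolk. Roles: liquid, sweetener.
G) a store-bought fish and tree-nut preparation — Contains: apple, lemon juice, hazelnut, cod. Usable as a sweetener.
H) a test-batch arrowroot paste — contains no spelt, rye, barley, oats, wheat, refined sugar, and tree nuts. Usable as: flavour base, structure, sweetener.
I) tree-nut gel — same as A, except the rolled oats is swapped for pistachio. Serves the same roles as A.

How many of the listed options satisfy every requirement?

A: not usable as a sweetener; has rolled oats, so not kosher-for-Passover — no
B: not usable as a sweetener; has walnut, so not tree-nut-free — no
C: has white sugar, so not no-added-sugar — out
D: only milk, egg white and banana; none excluded — OK
E: no refined sugar, kosher-for-Passover — keep
F: has wheat, so not kosher-for-Passover; has cashew, so not tree-nut-free (and 1 more) — no
G: has hazelnut, so not tree-nut-free — out
H: every rule checks out — valid
I: not usable as a sweetener; has pistachio, so not tree-nut-free — reject

3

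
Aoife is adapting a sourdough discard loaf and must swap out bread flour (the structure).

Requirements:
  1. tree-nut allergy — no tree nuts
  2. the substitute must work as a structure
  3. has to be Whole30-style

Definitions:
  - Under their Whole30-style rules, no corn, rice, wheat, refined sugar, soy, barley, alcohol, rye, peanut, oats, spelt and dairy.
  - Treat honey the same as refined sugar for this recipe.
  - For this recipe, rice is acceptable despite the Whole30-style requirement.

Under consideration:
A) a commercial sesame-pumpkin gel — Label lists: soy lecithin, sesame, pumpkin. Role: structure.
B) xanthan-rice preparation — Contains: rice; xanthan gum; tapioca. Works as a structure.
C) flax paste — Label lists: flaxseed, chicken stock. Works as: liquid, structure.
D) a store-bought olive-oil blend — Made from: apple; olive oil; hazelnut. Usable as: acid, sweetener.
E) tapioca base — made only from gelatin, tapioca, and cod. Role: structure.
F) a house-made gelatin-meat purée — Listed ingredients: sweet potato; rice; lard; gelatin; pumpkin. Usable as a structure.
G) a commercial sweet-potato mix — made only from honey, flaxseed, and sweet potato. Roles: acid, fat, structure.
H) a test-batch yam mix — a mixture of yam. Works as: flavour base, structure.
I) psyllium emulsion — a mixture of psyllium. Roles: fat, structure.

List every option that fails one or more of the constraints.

A, D, G

A: has soy lecithin, so not Whole30-style — reject
B: rice is permitted under the Whole30-style carve-out; nothing else excluded — valid
C: only chicken stock and flaxseed; none excluded — OK
D: not usable as a structure; has hazelnut, so not tree-nut-free — no
E: works as a structure, Whole30-style, no tree nuts — OK
F: rice is permitted under the Whole30-style carve-out; nothing else excluded — valid
G: has honey, so not Whole30-style — reject
H: Whole30-style, no tree nuts — keep
I: works as a structure, Whole30-style, no tree nuts — OK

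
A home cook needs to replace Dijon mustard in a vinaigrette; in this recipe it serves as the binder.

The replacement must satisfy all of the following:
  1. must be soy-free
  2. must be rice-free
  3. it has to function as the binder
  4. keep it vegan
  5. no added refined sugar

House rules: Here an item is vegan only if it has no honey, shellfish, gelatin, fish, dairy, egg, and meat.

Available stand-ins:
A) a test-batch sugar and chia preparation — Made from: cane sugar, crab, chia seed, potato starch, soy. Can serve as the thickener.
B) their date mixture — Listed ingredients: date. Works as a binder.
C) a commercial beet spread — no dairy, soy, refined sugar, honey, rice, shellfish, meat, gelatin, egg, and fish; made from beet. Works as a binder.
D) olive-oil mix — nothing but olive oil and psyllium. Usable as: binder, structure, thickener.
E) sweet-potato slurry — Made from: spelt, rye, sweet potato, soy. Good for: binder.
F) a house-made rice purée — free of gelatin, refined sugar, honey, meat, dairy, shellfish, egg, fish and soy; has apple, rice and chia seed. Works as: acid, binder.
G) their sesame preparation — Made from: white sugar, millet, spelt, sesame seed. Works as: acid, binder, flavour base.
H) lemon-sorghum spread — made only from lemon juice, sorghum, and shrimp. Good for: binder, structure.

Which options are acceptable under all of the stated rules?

B, C, D

A: not usable as a binder; has crab, so not vegan (and 2 more) — no
B: no rice, vegan — OK
C: works as a binder, vegan, no rice — OK
D: works as a binder, no soy, no refined sugar — OK
E: has soy, so not soy-free — reject
F: has rice, so not rice-free — out
G: has white sugar, so not no-added-sugar — reject
H: has shrimp, so not vegan — reject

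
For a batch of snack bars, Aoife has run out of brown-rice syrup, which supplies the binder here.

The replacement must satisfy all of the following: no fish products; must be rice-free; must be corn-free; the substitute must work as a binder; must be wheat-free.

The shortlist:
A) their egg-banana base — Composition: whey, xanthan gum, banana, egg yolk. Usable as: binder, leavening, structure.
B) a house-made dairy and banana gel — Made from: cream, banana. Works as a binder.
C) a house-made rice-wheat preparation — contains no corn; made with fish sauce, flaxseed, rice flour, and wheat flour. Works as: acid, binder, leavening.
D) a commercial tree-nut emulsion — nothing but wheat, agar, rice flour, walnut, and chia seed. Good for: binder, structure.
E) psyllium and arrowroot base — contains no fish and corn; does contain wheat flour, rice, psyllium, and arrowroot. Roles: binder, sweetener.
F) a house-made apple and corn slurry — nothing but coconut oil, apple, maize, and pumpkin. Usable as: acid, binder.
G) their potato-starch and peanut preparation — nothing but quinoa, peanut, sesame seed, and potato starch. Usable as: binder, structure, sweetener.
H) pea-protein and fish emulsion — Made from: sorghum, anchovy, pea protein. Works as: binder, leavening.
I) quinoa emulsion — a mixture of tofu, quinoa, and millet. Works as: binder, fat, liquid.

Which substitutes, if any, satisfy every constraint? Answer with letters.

A, B, G, I

A: works as a binder, no corn, no wheat — valid
B: only cream and banana; none excluded — keep
C: has fish sauce, so not fish-free; has rice flour, so not rice-free (and 1 more) — no
D: has rice flour, so not rice-free; has wheat, so not wheat-free — reject
E: has rice, so not rice-free; has wheat flour, so not wheat-free — out
F: has maize, so not corn-free — reject
G: all constraints satisfied — valid
H: has anchovy, so not fish-free — out
I: no fish, no corn — valid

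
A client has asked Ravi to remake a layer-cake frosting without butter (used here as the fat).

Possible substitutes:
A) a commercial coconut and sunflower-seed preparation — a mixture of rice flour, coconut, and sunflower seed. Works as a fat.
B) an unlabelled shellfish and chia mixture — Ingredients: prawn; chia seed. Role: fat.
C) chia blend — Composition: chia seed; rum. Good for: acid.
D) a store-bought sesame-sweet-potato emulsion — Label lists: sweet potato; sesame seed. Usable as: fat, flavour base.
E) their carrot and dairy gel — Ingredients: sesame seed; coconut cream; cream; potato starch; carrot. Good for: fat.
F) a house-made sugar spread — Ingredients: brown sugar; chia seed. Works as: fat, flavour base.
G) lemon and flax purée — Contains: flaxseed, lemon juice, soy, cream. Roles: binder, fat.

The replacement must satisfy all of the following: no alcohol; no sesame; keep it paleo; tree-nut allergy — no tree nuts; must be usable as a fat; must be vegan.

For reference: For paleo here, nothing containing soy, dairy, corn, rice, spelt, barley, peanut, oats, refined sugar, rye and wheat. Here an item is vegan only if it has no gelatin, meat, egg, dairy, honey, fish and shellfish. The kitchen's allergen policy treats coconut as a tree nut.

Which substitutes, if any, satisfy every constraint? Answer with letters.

none

A: has rice flour, so not paleo; has coconut, so not tree-nut-free — no
B: has prawn, so not vegan — reject
C: not usable as a fat; has rum, so not alcohol-free — out
D: has sesame seed, so not sesame-free — out
E: has cream, so not paleo; has cream, so not vegan (and 2 more) — reject
F: has brown sugar, so not paleo — no
G: has cream, so not paleo; has cream, so not vegan — no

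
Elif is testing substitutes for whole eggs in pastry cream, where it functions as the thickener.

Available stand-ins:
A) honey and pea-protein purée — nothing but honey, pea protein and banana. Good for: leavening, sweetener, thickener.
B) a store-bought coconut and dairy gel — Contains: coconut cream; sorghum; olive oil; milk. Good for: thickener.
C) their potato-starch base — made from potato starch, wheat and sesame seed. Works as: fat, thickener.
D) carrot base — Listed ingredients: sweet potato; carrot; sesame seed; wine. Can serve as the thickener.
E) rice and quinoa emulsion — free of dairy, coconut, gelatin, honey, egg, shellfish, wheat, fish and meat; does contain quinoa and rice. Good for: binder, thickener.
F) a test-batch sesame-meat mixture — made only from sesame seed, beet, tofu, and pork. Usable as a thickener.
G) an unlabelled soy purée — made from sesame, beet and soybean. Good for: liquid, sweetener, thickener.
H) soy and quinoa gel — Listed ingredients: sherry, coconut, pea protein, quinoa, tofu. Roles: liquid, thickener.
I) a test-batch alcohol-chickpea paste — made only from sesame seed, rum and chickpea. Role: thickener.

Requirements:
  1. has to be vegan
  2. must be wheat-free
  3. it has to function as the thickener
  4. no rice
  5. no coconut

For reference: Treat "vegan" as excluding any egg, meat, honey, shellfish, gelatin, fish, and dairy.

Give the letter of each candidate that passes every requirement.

D, G, I

A: has honey, so not vegan — out
B: has milk, so not vegan; has coconut cream, so not coconut-free — out
C: has wheat, so not wheat-free — out
D: every rule checks out — valid
E: has rice, so not rice-free — no
F: has pork, so not vegan — no
G: no rice, vegan — valid
H: has coconut, so not coconut-free — out
I: all constraints satisfied — valid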